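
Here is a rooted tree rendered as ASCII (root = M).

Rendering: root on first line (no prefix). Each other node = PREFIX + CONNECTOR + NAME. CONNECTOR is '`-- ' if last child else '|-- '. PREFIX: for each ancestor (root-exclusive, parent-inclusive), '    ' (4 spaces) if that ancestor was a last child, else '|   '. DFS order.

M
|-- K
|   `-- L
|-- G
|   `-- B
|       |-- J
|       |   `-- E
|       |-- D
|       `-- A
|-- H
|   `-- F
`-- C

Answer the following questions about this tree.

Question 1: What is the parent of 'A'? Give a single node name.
Answer: B

Derivation:
Scan adjacency: A appears as child of B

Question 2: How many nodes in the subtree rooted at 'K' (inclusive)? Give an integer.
Answer: 2

Derivation:
Subtree rooted at K contains: K, L
Count = 2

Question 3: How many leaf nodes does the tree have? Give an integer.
Leaves (nodes with no children): A, C, D, E, F, L

Answer: 6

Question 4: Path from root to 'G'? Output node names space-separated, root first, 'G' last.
Walk down from root: M -> G

Answer: M G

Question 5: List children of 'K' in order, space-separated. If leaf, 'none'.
Answer: L

Derivation:
Node K's children (from adjacency): L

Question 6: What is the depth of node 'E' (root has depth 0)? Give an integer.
Path from root to E: M -> G -> B -> J -> E
Depth = number of edges = 4

Answer: 4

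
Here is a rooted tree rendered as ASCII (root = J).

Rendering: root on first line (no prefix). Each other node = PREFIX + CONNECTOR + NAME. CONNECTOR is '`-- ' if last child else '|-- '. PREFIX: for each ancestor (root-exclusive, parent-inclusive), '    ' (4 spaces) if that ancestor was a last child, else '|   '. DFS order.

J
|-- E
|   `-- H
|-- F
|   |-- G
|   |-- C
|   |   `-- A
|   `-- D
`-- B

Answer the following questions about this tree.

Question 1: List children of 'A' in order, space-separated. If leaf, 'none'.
Node A's children (from adjacency): (leaf)

Answer: none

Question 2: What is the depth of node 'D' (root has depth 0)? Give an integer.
Answer: 2

Derivation:
Path from root to D: J -> F -> D
Depth = number of edges = 2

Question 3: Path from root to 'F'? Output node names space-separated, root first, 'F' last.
Walk down from root: J -> F

Answer: J F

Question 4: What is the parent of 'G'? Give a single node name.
Answer: F

Derivation:
Scan adjacency: G appears as child of F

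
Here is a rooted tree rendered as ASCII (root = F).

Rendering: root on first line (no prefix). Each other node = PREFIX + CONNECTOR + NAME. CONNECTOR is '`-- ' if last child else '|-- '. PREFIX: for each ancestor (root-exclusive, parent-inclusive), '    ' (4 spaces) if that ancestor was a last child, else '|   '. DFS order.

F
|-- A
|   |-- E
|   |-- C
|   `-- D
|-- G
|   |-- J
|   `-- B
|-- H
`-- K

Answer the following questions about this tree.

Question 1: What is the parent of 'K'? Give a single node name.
Scan adjacency: K appears as child of F

Answer: F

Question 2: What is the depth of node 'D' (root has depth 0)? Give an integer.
Answer: 2

Derivation:
Path from root to D: F -> A -> D
Depth = number of edges = 2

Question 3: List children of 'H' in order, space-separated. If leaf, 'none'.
Answer: none

Derivation:
Node H's children (from adjacency): (leaf)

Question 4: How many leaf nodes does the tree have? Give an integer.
Answer: 7

Derivation:
Leaves (nodes with no children): B, C, D, E, H, J, K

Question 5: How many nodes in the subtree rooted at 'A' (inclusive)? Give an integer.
Subtree rooted at A contains: A, C, D, E
Count = 4

Answer: 4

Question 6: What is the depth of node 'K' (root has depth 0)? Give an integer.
Path from root to K: F -> K
Depth = number of edges = 1

Answer: 1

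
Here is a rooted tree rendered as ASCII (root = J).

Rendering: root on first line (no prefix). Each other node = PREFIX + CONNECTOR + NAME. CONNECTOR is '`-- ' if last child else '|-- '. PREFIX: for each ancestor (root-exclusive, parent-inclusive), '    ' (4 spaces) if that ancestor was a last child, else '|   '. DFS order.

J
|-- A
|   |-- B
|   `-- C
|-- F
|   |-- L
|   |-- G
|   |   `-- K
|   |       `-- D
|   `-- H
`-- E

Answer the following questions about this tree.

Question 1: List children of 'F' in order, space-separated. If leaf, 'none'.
Node F's children (from adjacency): L, G, H

Answer: L G H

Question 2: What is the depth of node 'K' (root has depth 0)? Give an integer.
Answer: 3

Derivation:
Path from root to K: J -> F -> G -> K
Depth = number of edges = 3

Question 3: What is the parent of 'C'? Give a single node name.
Answer: A

Derivation:
Scan adjacency: C appears as child of A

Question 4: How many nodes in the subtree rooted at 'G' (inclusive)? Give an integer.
Answer: 3

Derivation:
Subtree rooted at G contains: D, G, K
Count = 3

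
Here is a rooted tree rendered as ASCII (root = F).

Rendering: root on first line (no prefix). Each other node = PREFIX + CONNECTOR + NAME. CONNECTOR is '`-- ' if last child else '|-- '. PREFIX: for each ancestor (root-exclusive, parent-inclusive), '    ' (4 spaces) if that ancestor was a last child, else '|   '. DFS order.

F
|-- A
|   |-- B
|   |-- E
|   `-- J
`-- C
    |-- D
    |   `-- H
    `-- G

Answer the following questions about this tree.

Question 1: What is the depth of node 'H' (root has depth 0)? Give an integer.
Path from root to H: F -> C -> D -> H
Depth = number of edges = 3

Answer: 3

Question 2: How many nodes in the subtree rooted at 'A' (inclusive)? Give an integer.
Subtree rooted at A contains: A, B, E, J
Count = 4

Answer: 4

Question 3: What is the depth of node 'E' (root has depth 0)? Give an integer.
Answer: 2

Derivation:
Path from root to E: F -> A -> E
Depth = number of edges = 2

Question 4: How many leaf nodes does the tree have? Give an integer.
Answer: 5

Derivation:
Leaves (nodes with no children): B, E, G, H, J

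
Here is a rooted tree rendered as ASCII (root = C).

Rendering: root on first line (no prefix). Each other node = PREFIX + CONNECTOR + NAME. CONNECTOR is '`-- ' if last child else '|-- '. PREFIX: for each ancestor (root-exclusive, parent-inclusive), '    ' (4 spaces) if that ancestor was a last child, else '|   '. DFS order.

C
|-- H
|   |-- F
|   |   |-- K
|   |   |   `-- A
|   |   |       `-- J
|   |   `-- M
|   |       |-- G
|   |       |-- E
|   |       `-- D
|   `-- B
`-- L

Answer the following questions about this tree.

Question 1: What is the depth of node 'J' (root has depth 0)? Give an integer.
Answer: 5

Derivation:
Path from root to J: C -> H -> F -> K -> A -> J
Depth = number of edges = 5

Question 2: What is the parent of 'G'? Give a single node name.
Answer: M

Derivation:
Scan adjacency: G appears as child of M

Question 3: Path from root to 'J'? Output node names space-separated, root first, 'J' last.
Answer: C H F K A J

Derivation:
Walk down from root: C -> H -> F -> K -> A -> J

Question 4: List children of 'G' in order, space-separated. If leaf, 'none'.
Node G's children (from adjacency): (leaf)

Answer: none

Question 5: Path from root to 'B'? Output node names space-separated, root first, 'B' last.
Answer: C H B

Derivation:
Walk down from root: C -> H -> B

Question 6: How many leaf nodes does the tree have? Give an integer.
Leaves (nodes with no children): B, D, E, G, J, L

Answer: 6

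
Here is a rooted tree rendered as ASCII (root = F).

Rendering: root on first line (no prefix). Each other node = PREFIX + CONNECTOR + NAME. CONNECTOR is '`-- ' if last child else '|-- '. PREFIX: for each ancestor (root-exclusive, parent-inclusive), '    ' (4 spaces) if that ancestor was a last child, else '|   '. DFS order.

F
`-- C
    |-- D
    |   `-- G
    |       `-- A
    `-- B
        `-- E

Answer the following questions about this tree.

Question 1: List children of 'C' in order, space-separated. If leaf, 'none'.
Answer: D B

Derivation:
Node C's children (from adjacency): D, B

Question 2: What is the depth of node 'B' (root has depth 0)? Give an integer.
Path from root to B: F -> C -> B
Depth = number of edges = 2

Answer: 2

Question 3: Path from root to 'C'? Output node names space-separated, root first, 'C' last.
Answer: F C

Derivation:
Walk down from root: F -> C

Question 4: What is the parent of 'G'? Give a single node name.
Scan adjacency: G appears as child of D

Answer: D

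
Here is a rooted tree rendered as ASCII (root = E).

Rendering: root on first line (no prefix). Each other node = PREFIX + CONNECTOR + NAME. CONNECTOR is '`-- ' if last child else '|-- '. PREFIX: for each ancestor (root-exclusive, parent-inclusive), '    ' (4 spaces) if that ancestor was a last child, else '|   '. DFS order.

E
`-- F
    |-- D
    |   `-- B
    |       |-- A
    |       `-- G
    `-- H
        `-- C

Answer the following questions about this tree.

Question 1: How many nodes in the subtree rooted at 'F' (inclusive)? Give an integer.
Subtree rooted at F contains: A, B, C, D, F, G, H
Count = 7

Answer: 7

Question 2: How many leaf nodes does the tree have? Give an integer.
Leaves (nodes with no children): A, C, G

Answer: 3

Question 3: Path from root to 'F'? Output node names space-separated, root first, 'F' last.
Walk down from root: E -> F

Answer: E F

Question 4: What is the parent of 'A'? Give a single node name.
Scan adjacency: A appears as child of B

Answer: B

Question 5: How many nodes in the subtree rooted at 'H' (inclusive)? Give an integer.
Subtree rooted at H contains: C, H
Count = 2

Answer: 2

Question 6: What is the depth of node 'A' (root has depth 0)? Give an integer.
Answer: 4

Derivation:
Path from root to A: E -> F -> D -> B -> A
Depth = number of edges = 4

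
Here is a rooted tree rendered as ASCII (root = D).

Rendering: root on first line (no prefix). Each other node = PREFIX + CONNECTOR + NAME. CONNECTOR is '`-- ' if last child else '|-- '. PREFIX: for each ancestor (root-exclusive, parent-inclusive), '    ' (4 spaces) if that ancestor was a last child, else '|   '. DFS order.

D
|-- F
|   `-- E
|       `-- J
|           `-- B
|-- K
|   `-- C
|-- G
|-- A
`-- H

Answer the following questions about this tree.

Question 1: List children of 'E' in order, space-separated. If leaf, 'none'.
Node E's children (from adjacency): J

Answer: J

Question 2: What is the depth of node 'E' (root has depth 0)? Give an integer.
Answer: 2

Derivation:
Path from root to E: D -> F -> E
Depth = number of edges = 2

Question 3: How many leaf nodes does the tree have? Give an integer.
Leaves (nodes with no children): A, B, C, G, H

Answer: 5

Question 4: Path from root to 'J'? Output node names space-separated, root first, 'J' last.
Walk down from root: D -> F -> E -> J

Answer: D F E J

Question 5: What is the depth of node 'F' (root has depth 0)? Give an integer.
Path from root to F: D -> F
Depth = number of edges = 1

Answer: 1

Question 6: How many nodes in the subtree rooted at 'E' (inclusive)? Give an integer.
Subtree rooted at E contains: B, E, J
Count = 3

Answer: 3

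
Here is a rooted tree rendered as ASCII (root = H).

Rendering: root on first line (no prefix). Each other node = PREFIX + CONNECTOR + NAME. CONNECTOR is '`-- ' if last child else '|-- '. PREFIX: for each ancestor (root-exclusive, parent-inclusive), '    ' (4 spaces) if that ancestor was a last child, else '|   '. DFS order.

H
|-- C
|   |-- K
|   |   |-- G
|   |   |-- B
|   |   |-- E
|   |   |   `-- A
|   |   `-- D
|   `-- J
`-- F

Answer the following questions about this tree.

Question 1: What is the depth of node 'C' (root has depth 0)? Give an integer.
Path from root to C: H -> C
Depth = number of edges = 1

Answer: 1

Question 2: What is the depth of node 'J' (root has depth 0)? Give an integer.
Answer: 2

Derivation:
Path from root to J: H -> C -> J
Depth = number of edges = 2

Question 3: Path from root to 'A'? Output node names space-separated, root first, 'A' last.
Walk down from root: H -> C -> K -> E -> A

Answer: H C K E A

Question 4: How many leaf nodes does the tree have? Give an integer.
Leaves (nodes with no children): A, B, D, F, G, J

Answer: 6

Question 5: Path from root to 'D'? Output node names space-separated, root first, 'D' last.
Answer: H C K D

Derivation:
Walk down from root: H -> C -> K -> D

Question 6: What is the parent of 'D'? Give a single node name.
Answer: K

Derivation:
Scan adjacency: D appears as child of K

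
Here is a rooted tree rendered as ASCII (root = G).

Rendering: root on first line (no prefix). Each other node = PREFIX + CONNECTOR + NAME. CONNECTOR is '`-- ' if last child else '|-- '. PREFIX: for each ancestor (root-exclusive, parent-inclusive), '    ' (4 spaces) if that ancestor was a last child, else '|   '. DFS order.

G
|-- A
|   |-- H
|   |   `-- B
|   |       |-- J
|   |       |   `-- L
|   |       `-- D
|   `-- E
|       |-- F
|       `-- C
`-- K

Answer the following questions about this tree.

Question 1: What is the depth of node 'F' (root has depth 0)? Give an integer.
Answer: 3

Derivation:
Path from root to F: G -> A -> E -> F
Depth = number of edges = 3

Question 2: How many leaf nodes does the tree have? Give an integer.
Leaves (nodes with no children): C, D, F, K, L

Answer: 5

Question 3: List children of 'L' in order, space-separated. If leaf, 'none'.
Answer: none

Derivation:
Node L's children (from adjacency): (leaf)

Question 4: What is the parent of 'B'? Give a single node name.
Scan adjacency: B appears as child of H

Answer: H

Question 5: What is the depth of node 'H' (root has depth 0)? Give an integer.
Path from root to H: G -> A -> H
Depth = number of edges = 2

Answer: 2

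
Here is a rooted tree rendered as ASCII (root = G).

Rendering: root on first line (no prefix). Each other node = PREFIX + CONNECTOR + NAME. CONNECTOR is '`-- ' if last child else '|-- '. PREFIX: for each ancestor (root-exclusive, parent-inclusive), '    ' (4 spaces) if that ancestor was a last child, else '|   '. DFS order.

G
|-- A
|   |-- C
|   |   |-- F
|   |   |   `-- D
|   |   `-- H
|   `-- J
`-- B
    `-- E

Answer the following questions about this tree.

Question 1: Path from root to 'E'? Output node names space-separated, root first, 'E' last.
Answer: G B E

Derivation:
Walk down from root: G -> B -> E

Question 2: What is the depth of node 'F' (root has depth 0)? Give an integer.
Path from root to F: G -> A -> C -> F
Depth = number of edges = 3

Answer: 3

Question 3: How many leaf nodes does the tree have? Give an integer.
Answer: 4

Derivation:
Leaves (nodes with no children): D, E, H, J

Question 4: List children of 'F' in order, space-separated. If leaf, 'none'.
Answer: D

Derivation:
Node F's children (from adjacency): D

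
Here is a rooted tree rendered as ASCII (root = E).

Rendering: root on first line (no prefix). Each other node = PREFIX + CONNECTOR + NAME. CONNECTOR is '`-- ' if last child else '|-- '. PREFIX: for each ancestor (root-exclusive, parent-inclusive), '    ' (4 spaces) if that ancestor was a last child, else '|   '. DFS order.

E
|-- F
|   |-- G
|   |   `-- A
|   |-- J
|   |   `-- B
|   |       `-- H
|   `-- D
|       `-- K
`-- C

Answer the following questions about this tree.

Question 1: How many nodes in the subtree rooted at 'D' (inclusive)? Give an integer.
Answer: 2

Derivation:
Subtree rooted at D contains: D, K
Count = 2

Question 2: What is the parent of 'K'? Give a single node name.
Scan adjacency: K appears as child of D

Answer: D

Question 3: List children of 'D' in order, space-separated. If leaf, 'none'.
Node D's children (from adjacency): K

Answer: K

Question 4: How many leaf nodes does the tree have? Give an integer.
Answer: 4

Derivation:
Leaves (nodes with no children): A, C, H, K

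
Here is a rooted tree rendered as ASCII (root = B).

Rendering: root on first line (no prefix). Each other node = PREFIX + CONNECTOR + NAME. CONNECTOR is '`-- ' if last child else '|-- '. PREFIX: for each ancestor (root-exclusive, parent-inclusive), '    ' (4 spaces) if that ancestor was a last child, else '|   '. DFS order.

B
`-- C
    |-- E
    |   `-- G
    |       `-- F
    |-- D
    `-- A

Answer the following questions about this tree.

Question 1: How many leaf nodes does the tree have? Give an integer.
Answer: 3

Derivation:
Leaves (nodes with no children): A, D, F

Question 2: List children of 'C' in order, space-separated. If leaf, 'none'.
Node C's children (from adjacency): E, D, A

Answer: E D A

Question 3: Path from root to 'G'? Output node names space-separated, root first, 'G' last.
Walk down from root: B -> C -> E -> G

Answer: B C E G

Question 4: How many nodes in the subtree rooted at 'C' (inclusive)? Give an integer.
Subtree rooted at C contains: A, C, D, E, F, G
Count = 6

Answer: 6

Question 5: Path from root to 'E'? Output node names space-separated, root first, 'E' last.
Walk down from root: B -> C -> E

Answer: B C E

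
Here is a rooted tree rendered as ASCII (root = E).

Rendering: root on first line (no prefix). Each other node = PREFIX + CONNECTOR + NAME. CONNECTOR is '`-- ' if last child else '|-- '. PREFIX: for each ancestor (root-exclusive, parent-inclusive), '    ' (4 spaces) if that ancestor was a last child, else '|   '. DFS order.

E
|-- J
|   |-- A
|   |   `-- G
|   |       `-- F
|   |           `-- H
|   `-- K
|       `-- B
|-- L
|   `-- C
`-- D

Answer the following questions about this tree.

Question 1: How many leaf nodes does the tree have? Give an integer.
Leaves (nodes with no children): B, C, D, H

Answer: 4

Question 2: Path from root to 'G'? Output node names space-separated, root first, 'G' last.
Answer: E J A G

Derivation:
Walk down from root: E -> J -> A -> G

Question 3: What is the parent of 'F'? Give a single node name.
Answer: G

Derivation:
Scan adjacency: F appears as child of G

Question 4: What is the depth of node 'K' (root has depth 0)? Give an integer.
Answer: 2

Derivation:
Path from root to K: E -> J -> K
Depth = number of edges = 2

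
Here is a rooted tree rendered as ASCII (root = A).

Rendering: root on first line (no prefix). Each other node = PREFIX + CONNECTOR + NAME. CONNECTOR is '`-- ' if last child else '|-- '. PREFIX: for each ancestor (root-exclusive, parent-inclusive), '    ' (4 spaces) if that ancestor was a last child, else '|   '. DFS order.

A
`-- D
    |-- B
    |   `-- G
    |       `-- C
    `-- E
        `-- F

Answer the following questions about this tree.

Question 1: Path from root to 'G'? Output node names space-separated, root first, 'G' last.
Answer: A D B G

Derivation:
Walk down from root: A -> D -> B -> G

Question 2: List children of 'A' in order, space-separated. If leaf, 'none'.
Answer: D

Derivation:
Node A's children (from adjacency): D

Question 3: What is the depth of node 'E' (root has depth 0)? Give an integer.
Answer: 2

Derivation:
Path from root to E: A -> D -> E
Depth = number of edges = 2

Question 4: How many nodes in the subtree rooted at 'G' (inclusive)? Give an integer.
Answer: 2

Derivation:
Subtree rooted at G contains: C, G
Count = 2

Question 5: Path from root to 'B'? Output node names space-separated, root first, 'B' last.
Answer: A D B

Derivation:
Walk down from root: A -> D -> B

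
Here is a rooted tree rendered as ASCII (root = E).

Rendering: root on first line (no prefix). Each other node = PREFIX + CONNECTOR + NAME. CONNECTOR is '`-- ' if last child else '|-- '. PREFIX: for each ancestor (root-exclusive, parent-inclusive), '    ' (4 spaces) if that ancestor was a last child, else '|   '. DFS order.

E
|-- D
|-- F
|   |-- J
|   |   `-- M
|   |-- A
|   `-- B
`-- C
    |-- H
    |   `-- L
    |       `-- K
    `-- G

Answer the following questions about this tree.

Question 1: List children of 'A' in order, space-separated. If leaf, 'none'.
Node A's children (from adjacency): (leaf)

Answer: none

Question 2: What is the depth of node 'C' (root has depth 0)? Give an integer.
Answer: 1

Derivation:
Path from root to C: E -> C
Depth = number of edges = 1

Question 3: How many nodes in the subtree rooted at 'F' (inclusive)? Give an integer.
Answer: 5

Derivation:
Subtree rooted at F contains: A, B, F, J, M
Count = 5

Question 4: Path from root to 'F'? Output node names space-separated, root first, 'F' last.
Walk down from root: E -> F

Answer: E F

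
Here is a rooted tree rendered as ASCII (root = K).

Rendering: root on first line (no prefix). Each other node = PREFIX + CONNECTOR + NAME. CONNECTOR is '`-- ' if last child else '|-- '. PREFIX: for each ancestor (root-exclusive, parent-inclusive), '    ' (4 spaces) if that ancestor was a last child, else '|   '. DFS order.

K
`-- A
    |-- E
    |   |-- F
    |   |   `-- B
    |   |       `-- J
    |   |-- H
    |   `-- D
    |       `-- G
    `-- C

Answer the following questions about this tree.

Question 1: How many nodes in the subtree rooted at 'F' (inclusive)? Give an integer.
Subtree rooted at F contains: B, F, J
Count = 3

Answer: 3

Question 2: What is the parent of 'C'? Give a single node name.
Answer: A

Derivation:
Scan adjacency: C appears as child of A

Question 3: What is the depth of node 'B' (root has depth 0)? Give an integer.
Path from root to B: K -> A -> E -> F -> B
Depth = number of edges = 4

Answer: 4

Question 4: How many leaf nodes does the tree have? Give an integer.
Answer: 4

Derivation:
Leaves (nodes with no children): C, G, H, J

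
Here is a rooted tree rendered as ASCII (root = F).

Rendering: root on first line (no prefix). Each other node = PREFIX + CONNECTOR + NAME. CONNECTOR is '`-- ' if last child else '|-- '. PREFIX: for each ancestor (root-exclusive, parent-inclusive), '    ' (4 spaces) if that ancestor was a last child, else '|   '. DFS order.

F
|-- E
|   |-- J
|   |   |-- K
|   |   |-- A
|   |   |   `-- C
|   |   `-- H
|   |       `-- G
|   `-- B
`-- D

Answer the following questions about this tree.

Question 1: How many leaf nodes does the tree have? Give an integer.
Leaves (nodes with no children): B, C, D, G, K

Answer: 5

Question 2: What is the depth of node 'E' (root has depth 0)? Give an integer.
Path from root to E: F -> E
Depth = number of edges = 1

Answer: 1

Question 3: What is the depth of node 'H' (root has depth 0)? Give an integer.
Answer: 3

Derivation:
Path from root to H: F -> E -> J -> H
Depth = number of edges = 3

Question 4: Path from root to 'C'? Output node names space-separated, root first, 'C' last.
Walk down from root: F -> E -> J -> A -> C

Answer: F E J A C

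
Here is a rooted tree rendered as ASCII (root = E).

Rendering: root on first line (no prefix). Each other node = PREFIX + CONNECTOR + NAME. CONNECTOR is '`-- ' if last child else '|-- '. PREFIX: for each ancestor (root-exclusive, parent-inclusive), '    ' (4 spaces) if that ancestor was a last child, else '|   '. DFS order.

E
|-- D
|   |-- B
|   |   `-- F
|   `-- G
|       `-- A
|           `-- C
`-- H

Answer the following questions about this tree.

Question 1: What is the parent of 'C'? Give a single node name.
Answer: A

Derivation:
Scan adjacency: C appears as child of A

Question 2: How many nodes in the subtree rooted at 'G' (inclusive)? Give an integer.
Subtree rooted at G contains: A, C, G
Count = 3

Answer: 3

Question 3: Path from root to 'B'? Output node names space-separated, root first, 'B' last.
Answer: E D B

Derivation:
Walk down from root: E -> D -> B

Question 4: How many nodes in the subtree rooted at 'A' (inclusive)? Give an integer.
Subtree rooted at A contains: A, C
Count = 2

Answer: 2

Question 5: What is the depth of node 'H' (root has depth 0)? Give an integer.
Path from root to H: E -> H
Depth = number of edges = 1

Answer: 1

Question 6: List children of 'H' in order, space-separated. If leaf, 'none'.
Node H's children (from adjacency): (leaf)

Answer: none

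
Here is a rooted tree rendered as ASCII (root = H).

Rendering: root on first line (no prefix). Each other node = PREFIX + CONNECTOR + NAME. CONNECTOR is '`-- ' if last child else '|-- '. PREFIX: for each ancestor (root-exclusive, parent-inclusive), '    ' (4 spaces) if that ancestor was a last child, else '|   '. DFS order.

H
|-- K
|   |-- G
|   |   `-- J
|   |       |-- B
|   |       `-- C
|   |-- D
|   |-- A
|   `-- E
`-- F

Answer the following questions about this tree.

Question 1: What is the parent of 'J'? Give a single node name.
Answer: G

Derivation:
Scan adjacency: J appears as child of G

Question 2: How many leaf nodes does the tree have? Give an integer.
Leaves (nodes with no children): A, B, C, D, E, F

Answer: 6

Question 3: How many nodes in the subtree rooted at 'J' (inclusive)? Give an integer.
Answer: 3

Derivation:
Subtree rooted at J contains: B, C, J
Count = 3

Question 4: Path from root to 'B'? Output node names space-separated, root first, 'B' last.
Walk down from root: H -> K -> G -> J -> B

Answer: H K G J B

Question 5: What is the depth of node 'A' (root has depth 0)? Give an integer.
Answer: 2

Derivation:
Path from root to A: H -> K -> A
Depth = number of edges = 2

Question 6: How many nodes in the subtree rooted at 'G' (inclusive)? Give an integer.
Subtree rooted at G contains: B, C, G, J
Count = 4

Answer: 4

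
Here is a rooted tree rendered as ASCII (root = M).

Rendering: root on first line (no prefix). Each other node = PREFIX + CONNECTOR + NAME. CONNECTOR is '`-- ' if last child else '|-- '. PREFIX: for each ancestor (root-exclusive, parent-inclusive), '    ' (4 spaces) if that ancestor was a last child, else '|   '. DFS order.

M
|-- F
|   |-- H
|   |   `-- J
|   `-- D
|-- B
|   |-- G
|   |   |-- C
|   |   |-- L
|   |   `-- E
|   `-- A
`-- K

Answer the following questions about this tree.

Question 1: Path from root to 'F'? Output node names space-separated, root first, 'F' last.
Answer: M F

Derivation:
Walk down from root: M -> F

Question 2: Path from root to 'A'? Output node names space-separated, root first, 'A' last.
Answer: M B A

Derivation:
Walk down from root: M -> B -> A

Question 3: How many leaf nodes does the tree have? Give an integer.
Leaves (nodes with no children): A, C, D, E, J, K, L

Answer: 7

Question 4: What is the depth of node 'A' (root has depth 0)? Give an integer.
Path from root to A: M -> B -> A
Depth = number of edges = 2

Answer: 2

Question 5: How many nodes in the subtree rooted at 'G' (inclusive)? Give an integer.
Answer: 4

Derivation:
Subtree rooted at G contains: C, E, G, L
Count = 4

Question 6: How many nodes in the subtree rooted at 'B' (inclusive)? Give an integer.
Subtree rooted at B contains: A, B, C, E, G, L
Count = 6

Answer: 6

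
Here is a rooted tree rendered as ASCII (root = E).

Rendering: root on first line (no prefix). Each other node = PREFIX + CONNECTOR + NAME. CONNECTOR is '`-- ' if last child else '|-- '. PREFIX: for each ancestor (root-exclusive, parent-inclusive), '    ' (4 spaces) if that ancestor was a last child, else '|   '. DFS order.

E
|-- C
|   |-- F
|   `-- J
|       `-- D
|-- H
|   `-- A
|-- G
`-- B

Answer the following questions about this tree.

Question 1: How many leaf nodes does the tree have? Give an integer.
Leaves (nodes with no children): A, B, D, F, G

Answer: 5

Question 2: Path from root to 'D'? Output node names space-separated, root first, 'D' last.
Walk down from root: E -> C -> J -> D

Answer: E C J D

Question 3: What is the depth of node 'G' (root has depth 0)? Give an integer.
Path from root to G: E -> G
Depth = number of edges = 1

Answer: 1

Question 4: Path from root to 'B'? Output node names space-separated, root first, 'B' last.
Walk down from root: E -> B

Answer: E B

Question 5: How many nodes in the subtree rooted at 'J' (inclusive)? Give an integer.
Subtree rooted at J contains: D, J
Count = 2

Answer: 2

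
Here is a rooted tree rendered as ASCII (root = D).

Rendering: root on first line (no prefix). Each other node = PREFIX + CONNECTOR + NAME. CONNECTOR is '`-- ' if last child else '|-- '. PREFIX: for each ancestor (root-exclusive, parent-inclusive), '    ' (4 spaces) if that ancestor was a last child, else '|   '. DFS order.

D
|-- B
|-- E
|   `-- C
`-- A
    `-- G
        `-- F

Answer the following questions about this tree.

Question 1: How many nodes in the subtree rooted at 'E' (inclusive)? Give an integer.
Answer: 2

Derivation:
Subtree rooted at E contains: C, E
Count = 2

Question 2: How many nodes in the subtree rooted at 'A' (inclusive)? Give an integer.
Subtree rooted at A contains: A, F, G
Count = 3

Answer: 3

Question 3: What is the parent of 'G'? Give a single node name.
Scan adjacency: G appears as child of A

Answer: A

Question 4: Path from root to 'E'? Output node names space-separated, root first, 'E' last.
Answer: D E

Derivation:
Walk down from root: D -> E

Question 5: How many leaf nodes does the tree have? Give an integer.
Answer: 3

Derivation:
Leaves (nodes with no children): B, C, F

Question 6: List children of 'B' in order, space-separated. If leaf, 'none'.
Answer: none

Derivation:
Node B's children (from adjacency): (leaf)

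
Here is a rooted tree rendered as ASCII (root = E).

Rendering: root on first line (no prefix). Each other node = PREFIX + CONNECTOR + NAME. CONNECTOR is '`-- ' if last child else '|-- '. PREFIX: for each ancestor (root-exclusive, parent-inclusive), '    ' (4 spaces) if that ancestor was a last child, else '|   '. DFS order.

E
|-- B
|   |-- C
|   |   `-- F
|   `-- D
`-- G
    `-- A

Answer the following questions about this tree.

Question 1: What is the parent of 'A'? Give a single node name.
Scan adjacency: A appears as child of G

Answer: G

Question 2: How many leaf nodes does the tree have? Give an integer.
Answer: 3

Derivation:
Leaves (nodes with no children): A, D, F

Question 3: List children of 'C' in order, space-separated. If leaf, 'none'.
Node C's children (from adjacency): F

Answer: F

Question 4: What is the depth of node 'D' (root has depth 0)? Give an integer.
Answer: 2

Derivation:
Path from root to D: E -> B -> D
Depth = number of edges = 2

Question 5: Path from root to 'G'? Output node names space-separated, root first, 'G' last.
Answer: E G

Derivation:
Walk down from root: E -> G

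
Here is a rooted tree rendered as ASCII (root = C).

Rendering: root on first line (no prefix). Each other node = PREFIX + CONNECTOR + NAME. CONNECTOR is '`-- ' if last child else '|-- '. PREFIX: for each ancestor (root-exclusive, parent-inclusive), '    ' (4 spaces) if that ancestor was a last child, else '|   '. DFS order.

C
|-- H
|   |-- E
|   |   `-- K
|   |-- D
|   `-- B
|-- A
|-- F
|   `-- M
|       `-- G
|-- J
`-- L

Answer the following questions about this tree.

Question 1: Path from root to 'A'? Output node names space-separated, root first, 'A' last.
Answer: C A

Derivation:
Walk down from root: C -> A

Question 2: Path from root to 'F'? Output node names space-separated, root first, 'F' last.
Walk down from root: C -> F

Answer: C F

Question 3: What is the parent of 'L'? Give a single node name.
Answer: C

Derivation:
Scan adjacency: L appears as child of C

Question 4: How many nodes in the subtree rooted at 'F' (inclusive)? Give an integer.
Answer: 3

Derivation:
Subtree rooted at F contains: F, G, M
Count = 3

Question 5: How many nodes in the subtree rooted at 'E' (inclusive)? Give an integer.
Subtree rooted at E contains: E, K
Count = 2

Answer: 2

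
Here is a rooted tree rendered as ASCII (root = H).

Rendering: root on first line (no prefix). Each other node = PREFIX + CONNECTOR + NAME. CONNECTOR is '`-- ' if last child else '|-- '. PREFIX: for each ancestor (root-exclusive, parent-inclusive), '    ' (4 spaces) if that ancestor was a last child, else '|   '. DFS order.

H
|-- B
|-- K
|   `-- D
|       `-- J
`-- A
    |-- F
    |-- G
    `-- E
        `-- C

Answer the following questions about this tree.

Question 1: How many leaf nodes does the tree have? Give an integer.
Answer: 5

Derivation:
Leaves (nodes with no children): B, C, F, G, J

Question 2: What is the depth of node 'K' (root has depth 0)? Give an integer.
Path from root to K: H -> K
Depth = number of edges = 1

Answer: 1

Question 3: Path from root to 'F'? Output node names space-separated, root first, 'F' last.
Answer: H A F

Derivation:
Walk down from root: H -> A -> F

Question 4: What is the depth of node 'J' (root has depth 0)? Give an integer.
Answer: 3

Derivation:
Path from root to J: H -> K -> D -> J
Depth = number of edges = 3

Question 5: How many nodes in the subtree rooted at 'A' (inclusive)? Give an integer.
Subtree rooted at A contains: A, C, E, F, G
Count = 5

Answer: 5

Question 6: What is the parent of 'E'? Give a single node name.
Scan adjacency: E appears as child of A

Answer: A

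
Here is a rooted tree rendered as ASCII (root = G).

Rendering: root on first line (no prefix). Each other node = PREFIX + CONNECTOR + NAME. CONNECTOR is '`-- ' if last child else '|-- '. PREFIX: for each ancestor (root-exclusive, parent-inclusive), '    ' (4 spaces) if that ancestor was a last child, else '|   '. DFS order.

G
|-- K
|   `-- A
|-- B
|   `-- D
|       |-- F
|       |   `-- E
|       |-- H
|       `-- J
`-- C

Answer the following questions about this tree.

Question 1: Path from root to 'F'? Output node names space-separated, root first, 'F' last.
Walk down from root: G -> B -> D -> F

Answer: G B D F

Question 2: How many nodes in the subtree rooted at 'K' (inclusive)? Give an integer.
Subtree rooted at K contains: A, K
Count = 2

Answer: 2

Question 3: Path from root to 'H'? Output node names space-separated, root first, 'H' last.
Walk down from root: G -> B -> D -> H

Answer: G B D H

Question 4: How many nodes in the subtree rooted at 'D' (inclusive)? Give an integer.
Subtree rooted at D contains: D, E, F, H, J
Count = 5

Answer: 5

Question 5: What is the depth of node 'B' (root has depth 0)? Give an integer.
Answer: 1

Derivation:
Path from root to B: G -> B
Depth = number of edges = 1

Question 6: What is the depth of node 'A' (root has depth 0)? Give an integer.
Answer: 2

Derivation:
Path from root to A: G -> K -> A
Depth = number of edges = 2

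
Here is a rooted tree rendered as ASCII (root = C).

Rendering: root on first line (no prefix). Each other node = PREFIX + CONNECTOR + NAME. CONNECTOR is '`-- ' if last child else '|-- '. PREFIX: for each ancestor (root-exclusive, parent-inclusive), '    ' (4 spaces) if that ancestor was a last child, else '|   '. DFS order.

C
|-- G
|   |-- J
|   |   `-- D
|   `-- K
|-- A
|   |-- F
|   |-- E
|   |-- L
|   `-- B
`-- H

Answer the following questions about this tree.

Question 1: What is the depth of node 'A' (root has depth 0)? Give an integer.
Answer: 1

Derivation:
Path from root to A: C -> A
Depth = number of edges = 1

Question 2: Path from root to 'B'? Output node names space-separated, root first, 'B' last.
Answer: C A B

Derivation:
Walk down from root: C -> A -> B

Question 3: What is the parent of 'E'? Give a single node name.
Answer: A

Derivation:
Scan adjacency: E appears as child of A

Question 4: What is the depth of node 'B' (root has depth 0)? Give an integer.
Path from root to B: C -> A -> B
Depth = number of edges = 2

Answer: 2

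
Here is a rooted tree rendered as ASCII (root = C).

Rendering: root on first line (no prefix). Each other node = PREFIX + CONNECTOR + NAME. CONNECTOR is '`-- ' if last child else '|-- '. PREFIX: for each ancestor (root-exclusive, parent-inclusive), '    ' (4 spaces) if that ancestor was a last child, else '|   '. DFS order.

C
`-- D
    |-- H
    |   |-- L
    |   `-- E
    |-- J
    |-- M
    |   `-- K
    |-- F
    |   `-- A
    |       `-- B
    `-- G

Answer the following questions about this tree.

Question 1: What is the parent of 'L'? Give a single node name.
Scan adjacency: L appears as child of H

Answer: H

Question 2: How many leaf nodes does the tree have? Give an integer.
Leaves (nodes with no children): B, E, G, J, K, L

Answer: 6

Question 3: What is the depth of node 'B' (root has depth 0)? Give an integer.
Answer: 4

Derivation:
Path from root to B: C -> D -> F -> A -> B
Depth = number of edges = 4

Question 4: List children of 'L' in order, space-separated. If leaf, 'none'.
Answer: none

Derivation:
Node L's children (from adjacency): (leaf)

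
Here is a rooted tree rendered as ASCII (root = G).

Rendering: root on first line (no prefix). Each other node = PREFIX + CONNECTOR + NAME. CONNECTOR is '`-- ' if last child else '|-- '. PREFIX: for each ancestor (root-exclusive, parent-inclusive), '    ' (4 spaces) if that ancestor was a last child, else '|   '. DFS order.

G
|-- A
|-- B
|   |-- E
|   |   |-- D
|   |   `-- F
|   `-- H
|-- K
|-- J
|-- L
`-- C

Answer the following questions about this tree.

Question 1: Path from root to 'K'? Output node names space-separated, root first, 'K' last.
Walk down from root: G -> K

Answer: G K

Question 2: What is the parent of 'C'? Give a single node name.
Scan adjacency: C appears as child of G

Answer: G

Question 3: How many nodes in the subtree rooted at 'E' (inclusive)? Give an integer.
Answer: 3

Derivation:
Subtree rooted at E contains: D, E, F
Count = 3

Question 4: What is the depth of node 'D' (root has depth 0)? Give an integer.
Answer: 3

Derivation:
Path from root to D: G -> B -> E -> D
Depth = number of edges = 3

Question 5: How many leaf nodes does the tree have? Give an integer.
Leaves (nodes with no children): A, C, D, F, H, J, K, L

Answer: 8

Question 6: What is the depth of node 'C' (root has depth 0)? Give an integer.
Answer: 1

Derivation:
Path from root to C: G -> C
Depth = number of edges = 1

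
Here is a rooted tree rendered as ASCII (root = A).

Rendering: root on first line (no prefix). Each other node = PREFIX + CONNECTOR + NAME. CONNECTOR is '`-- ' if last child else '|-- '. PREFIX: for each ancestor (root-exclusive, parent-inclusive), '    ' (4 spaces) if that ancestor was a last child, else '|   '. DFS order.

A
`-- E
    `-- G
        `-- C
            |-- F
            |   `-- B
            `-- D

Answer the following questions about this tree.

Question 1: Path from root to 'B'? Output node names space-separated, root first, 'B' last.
Answer: A E G C F B

Derivation:
Walk down from root: A -> E -> G -> C -> F -> B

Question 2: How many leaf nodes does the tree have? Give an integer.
Answer: 2

Derivation:
Leaves (nodes with no children): B, D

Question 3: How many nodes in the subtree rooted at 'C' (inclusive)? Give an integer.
Subtree rooted at C contains: B, C, D, F
Count = 4

Answer: 4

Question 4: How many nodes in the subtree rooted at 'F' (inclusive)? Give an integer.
Subtree rooted at F contains: B, F
Count = 2

Answer: 2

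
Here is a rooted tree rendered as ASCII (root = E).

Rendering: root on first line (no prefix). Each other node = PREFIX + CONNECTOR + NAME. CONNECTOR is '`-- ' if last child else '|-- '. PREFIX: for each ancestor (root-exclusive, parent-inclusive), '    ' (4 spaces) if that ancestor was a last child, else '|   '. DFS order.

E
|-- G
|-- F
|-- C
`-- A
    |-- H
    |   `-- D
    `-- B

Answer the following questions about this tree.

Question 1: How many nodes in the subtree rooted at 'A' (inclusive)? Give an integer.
Subtree rooted at A contains: A, B, D, H
Count = 4

Answer: 4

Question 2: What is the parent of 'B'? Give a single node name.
Scan adjacency: B appears as child of A

Answer: A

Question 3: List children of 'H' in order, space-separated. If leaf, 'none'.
Node H's children (from adjacency): D

Answer: D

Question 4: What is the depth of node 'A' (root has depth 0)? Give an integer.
Answer: 1

Derivation:
Path from root to A: E -> A
Depth = number of edges = 1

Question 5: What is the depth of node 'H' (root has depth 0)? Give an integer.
Path from root to H: E -> A -> H
Depth = number of edges = 2

Answer: 2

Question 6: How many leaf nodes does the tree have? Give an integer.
Answer: 5

Derivation:
Leaves (nodes with no children): B, C, D, F, G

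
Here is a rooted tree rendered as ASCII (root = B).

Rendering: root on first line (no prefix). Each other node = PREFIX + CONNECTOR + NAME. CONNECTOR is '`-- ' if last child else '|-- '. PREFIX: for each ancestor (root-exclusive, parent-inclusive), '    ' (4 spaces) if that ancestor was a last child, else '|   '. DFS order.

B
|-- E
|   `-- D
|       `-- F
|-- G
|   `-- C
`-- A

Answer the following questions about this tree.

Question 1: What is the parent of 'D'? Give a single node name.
Scan adjacency: D appears as child of E

Answer: E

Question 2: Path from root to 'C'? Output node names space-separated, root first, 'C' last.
Answer: B G C

Derivation:
Walk down from root: B -> G -> C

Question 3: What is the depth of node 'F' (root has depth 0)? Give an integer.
Path from root to F: B -> E -> D -> F
Depth = number of edges = 3

Answer: 3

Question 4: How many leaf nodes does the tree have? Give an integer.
Answer: 3

Derivation:
Leaves (nodes with no children): A, C, F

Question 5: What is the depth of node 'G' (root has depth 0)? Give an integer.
Path from root to G: B -> G
Depth = number of edges = 1

Answer: 1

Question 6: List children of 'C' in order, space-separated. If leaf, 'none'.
Node C's children (from adjacency): (leaf)

Answer: none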